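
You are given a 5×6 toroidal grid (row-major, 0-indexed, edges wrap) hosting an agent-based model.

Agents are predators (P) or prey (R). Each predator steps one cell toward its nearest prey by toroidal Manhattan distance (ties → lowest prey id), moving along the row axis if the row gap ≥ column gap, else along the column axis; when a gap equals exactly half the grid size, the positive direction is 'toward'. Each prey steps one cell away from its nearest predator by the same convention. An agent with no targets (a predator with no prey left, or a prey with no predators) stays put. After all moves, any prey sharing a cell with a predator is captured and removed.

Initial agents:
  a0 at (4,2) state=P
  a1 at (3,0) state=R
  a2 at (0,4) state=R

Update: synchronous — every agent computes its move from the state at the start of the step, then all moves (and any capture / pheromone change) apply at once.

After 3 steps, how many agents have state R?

t=1: a0@(4,1):P a1@(3,5):R a2@(0,5):R
t=2: a0@(4,0):P a1@(3,4):R a2@(0,4):R
t=3: a0@(4,5):P a1@(3,3):R a2@(0,3):R

2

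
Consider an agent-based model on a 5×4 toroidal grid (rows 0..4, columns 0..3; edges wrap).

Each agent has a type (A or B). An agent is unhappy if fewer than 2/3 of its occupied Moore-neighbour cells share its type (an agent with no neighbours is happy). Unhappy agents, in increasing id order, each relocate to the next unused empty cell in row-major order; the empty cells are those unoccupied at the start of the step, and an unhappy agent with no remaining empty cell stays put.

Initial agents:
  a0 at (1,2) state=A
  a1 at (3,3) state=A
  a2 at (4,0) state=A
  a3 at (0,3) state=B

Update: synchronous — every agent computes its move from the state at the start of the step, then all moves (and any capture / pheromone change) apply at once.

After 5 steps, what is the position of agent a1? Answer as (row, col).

t=1: a0@(0,0):A a1@(3,3):A a2@(0,1):A a3@(0,2):B
t=2: a0@(0,0):A a1@(3,3):A a2@(0,3):A a3@(1,0):B
t=3: a0@(0,1):A a1@(3,3):A a2@(0,2):A a3@(1,1):B
t=4: a0@(0,0):A a1@(3,3):A a2@(0,3):A a3@(1,0):B
t=5: a0@(0,1):A a1@(3,3):A a2@(0,2):A a3@(1,1):B

(3, 3)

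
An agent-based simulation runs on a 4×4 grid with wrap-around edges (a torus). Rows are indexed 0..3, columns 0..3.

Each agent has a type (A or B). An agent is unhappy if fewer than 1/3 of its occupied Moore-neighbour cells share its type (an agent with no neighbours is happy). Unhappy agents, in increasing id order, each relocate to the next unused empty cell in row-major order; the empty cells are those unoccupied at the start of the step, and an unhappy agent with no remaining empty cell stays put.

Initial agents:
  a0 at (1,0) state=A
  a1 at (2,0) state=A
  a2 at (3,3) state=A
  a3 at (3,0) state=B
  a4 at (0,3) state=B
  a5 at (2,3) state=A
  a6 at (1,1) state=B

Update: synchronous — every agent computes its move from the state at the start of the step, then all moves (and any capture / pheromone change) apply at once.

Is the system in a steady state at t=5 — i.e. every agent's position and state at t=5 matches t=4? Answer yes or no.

yes

t=1: a0@(1,0):A a1@(2,0):A a2@(3,3):A a3@(0,0):B a4@(0,3):B a5@(2,3):A a6@(0,1):B
t=2: (unchanged — steady state)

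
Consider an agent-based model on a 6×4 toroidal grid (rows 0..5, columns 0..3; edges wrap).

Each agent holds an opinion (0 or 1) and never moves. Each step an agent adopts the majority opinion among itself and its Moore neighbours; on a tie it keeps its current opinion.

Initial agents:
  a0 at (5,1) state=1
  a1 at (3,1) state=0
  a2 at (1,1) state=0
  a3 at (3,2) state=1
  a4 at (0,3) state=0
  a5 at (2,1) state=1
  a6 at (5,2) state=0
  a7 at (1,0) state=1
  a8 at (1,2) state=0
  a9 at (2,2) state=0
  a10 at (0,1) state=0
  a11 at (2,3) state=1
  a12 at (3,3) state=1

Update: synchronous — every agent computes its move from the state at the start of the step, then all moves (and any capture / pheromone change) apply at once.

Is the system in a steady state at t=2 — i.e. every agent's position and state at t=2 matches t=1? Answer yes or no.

no

t=1: a0@(5,1):0 a1@(3,1):0 a2@(1,1):0 a3@(3,2):1 a4@(0,3):0 a5@(2,1):0 a6@(5,2):0 a7@(1,0):1 a8@(1,2):0 a9@(2,2):0 a10@(0,1):0 a11@(2,3):1 a12@(3,3):1
t=2: a0@(5,1):0 a1@(3,1):0 a2@(1,1):0 a3@(3,2):1 a4@(0,3):0 a5@(2,1):0 a6@(5,2):0 a7@(1,0):0 a8@(1,2):0 a9@(2,2):0 a10@(0,1):0 a11@(2,3):1 a12@(3,3):1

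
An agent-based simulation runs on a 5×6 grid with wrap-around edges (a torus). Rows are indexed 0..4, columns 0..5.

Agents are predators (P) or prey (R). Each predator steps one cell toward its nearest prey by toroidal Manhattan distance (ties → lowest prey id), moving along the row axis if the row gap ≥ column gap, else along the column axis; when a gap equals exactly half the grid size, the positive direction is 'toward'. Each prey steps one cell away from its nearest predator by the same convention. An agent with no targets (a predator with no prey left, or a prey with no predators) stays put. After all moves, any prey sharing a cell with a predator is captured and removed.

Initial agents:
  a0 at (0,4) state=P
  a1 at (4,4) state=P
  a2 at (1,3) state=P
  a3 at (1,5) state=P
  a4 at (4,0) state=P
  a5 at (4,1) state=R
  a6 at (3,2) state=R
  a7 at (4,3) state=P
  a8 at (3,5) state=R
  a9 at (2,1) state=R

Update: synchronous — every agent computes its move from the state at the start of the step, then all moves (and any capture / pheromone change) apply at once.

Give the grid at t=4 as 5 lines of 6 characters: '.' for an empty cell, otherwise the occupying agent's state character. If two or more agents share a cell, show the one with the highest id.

......
......
PP...P
.P....
......

t=1: a0@(4,4):P a1@(3,4):P a2@(2,3):P a3@(2,5):P a4@(4,1):P a6@(2,2):R a7@(4,2):P a9@(2,0):R
t=2: a0@(3,4):P a1@(3,3):P a2@(2,2):P a3@(2,0):P a4@(3,1):P a6@(2,1):R a7@(3,2):P a9@(2,1):R
t=3: a0@(3,5):P a1@(3,2):P a2@(2,1):P a3@(2,1):P a4@(2,1):P a6@(2,0):R a7@(2,2):P a9@(2,0):R
t=4: a0@(2,5):P a1@(3,1):P a2@(2,0):P a3@(2,0):P a4@(2,0):P a7@(2,1):P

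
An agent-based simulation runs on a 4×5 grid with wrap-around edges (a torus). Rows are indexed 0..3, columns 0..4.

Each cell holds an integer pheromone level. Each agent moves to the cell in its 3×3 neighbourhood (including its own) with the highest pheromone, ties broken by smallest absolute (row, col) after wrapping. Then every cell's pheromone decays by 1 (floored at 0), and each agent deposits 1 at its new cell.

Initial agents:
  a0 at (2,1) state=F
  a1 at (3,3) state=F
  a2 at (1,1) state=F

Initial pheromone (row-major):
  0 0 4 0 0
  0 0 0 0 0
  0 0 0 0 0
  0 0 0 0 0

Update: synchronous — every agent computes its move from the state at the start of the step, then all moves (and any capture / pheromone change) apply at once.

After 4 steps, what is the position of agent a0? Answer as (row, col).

t=1: a0@(1,0) a1@(0,2) a2@(0,2) | pheromone: 0 0 5 0 0 / 1 0 0 0 0 / 0 0 0 0 0 / 0 0 0 0 0
t=2: a0@(1,0) a1@(0,2) a2@(0,2) | pheromone: 0 0 6 0 0 / 1 0 0 0 0 / 0 0 0 0 0 / 0 0 0 0 0
t=3: a0@(1,0) a1@(0,2) a2@(0,2) | pheromone: 0 0 7 0 0 / 1 0 0 0 0 / 0 0 0 0 0 / 0 0 0 0 0
t=4: a0@(1,0) a1@(0,2) a2@(0,2) | pheromone: 0 0 8 0 0 / 1 0 0 0 0 / 0 0 0 0 0 / 0 0 0 0 0

(1, 0)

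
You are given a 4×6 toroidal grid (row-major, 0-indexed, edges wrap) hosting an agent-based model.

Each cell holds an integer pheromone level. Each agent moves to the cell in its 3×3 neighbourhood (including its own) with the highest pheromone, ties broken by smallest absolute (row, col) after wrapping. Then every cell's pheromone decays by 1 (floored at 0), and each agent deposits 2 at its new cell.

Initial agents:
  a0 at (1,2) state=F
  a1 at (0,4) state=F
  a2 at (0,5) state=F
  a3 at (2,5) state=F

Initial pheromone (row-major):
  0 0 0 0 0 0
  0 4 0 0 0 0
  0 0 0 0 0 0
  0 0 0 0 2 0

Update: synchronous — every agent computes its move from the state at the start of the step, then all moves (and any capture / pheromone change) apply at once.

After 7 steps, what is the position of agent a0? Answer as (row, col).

(1, 1)

t=1: a0@(1,1) a1@(3,4) a2@(3,4) a3@(3,4) | pheromone: 0 0 0 0 0 0 / 0 5 0 0 0 0 / 0 0 0 0 0 0 / 0 0 0 0 7 0
t=2: a0@(1,1) a1@(3,4) a2@(3,4) a3@(3,4) | pheromone: 0 0 0 0 0 0 / 0 6 0 0 0 0 / 0 0 0 0 0 0 / 0 0 0 0 12 0
t=3: a0@(1,1) a1@(3,4) a2@(3,4) a3@(3,4) | pheromone: 0 0 0 0 0 0 / 0 7 0 0 0 0 / 0 0 0 0 0 0 / 0 0 0 0 17 0
t=4: a0@(1,1) a1@(3,4) a2@(3,4) a3@(3,4) | pheromone: 0 0 0 0 0 0 / 0 8 0 0 0 0 / 0 0 0 0 0 0 / 0 0 0 0 22 0
t=5: a0@(1,1) a1@(3,4) a2@(3,4) a3@(3,4) | pheromone: 0 0 0 0 0 0 / 0 9 0 0 0 0 / 0 0 0 0 0 0 / 0 0 0 0 27 0
t=6: a0@(1,1) a1@(3,4) a2@(3,4) a3@(3,4) | pheromone: 0 0 0 0 0 0 / 0 10 0 0 0 0 / 0 0 0 0 0 0 / 0 0 0 0 32 0
t=7: a0@(1,1) a1@(3,4) a2@(3,4) a3@(3,4) | pheromone: 0 0 0 0 0 0 / 0 11 0 0 0 0 / 0 0 0 0 0 0 / 0 0 0 0 37 0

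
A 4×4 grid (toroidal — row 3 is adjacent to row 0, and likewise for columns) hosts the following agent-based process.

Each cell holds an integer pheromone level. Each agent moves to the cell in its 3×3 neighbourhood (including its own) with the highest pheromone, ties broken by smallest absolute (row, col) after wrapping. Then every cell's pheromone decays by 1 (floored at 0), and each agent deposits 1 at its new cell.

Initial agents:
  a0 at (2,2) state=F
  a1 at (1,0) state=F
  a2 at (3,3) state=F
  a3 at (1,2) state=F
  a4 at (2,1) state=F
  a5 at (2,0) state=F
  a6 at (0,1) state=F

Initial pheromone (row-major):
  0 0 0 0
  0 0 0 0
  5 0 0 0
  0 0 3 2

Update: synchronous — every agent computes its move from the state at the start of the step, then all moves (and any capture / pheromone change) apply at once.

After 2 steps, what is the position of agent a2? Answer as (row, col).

t=1: a0@(3,2) a1@(2,0) a2@(2,0) a3@(0,1) a4@(2,0) a5@(2,0) a6@(3,2) | pheromone: 0 1 0 0 / 0 0 0 0 / 8 0 0 0 / 0 0 4 1
t=2: a0@(3,2) a1@(2,0) a2@(2,0) a3@(3,2) a4@(2,0) a5@(2,0) a6@(3,2) | pheromone: 0 0 0 0 / 0 0 0 0 / 11 0 0 0 / 0 0 6 0

(2, 0)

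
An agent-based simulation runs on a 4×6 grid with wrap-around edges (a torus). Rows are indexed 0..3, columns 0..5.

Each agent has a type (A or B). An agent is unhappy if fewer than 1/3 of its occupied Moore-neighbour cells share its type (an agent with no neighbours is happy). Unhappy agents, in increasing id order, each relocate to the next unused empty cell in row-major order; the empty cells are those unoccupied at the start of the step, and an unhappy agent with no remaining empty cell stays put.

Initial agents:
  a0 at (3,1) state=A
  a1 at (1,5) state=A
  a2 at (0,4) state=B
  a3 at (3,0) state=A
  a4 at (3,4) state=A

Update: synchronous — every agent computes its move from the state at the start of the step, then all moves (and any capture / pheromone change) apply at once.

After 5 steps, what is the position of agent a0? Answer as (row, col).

t=1: a0@(3,1):A a1@(0,0):A a2@(0,1):B a3@(3,0):A a4@(0,2):A
t=2: a0@(3,1):A a1@(0,0):A a2@(0,3):B a3@(3,0):A a4@(0,2):A
t=3: a0@(3,1):A a1@(0,0):A a2@(0,1):B a3@(3,0):A a4@(0,2):A
t=4: a0@(3,1):A a1@(0,0):A a2@(0,3):B a3@(3,0):A a4@(0,2):A
t=5: a0@(3,1):A a1@(0,0):A a2@(0,1):B a3@(3,0):A a4@(0,2):A

(3, 1)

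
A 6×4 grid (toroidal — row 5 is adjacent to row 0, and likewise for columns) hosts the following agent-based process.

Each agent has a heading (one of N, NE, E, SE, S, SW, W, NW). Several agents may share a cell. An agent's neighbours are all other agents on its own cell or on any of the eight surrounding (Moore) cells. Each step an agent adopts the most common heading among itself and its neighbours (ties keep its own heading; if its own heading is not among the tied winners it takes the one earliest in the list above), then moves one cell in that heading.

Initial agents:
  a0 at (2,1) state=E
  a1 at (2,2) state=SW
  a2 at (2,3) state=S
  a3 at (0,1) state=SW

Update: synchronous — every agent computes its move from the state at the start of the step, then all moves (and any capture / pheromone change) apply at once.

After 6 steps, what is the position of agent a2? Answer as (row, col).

t=1: a0@(2,2):E a1@(3,1):SW a2@(3,3):S a3@(1,0):SW
t=2: a0@(2,3):E a1@(4,0):SW a2@(4,3):S a3@(2,3):SW
t=3: a0@(2,0):E a1@(5,3):SW a2@(5,3):S a3@(3,2):SW
t=4: a0@(2,1):E a1@(0,2):SW a2@(0,3):S a3@(4,1):SW
t=5: a0@(2,2):E a1@(1,1):SW a2@(1,3):S a3@(5,0):SW
t=6: a0@(2,3):E a1@(2,0):SW a2@(2,3):S a3@(0,3):SW

(2, 3)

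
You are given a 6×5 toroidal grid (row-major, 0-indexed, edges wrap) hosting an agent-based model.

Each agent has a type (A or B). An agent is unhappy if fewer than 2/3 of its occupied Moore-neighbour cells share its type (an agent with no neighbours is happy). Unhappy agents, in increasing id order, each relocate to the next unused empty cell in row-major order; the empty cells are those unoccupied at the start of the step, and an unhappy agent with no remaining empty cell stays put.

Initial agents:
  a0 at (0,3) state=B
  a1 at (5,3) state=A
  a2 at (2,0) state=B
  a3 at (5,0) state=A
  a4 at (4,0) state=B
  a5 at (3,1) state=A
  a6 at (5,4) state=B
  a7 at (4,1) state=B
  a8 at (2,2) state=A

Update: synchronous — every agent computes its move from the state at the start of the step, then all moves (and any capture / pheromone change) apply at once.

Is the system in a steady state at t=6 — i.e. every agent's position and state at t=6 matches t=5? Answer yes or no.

no

t=1: a0@(0,0):B a1@(0,1):A a2@(0,2):B a3@(0,4):A a4@(1,0):B a5@(1,1):A a6@(1,2):B a7@(1,3):B a8@(2,2):A
t=2: a0@(0,3):B a1@(1,4):A a2@(2,0):B a3@(2,1):A a4@(2,3):B a5@(2,4):A a6@(3,0):B a7@(3,1):B a8@(3,2):A
t=3: a0@(0,0):B a1@(0,1):A a2@(0,2):B a3@(0,4):A a4@(1,0):B a5@(1,1):A a6@(1,2):B a7@(1,3):B a8@(2,2):A
t=4: a0@(0,3):B a1@(1,4):A a2@(2,0):B a3@(2,1):A a4@(2,3):B a5@(2,4):A a6@(3,0):B a7@(3,1):B a8@(3,2):A
t=5: a0@(0,0):B a1@(0,1):A a2@(0,2):B a3@(0,4):A a4@(1,0):B a5@(1,1):A a6@(1,2):B a7@(1,3):B a8@(2,2):A
t=6: a0@(0,3):B a1@(1,4):A a2@(2,0):B a3@(2,1):A a4@(2,3):B a5@(2,4):A a6@(3,0):B a7@(3,1):B a8@(3,2):A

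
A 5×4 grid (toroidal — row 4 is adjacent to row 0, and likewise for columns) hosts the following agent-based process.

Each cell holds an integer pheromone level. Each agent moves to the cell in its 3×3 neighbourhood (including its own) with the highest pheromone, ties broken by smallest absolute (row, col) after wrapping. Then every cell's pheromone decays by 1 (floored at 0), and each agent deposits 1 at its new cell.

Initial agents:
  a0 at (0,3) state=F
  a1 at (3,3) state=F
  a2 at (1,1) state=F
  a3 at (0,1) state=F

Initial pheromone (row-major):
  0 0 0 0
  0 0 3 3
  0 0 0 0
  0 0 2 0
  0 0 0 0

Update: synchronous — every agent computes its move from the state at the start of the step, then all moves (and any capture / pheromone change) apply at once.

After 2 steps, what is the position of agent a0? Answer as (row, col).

t=1: a0@(1,2) a1@(3,2) a2@(1,2) a3@(1,2) | pheromone: 0 0 0 0 / 0 0 5 2 / 0 0 0 0 / 0 0 2 0 / 0 0 0 0
t=2: a0@(1,2) a1@(3,2) a2@(1,2) a3@(1,2) | pheromone: 0 0 0 0 / 0 0 7 1 / 0 0 0 0 / 0 0 2 0 / 0 0 0 0

(1, 2)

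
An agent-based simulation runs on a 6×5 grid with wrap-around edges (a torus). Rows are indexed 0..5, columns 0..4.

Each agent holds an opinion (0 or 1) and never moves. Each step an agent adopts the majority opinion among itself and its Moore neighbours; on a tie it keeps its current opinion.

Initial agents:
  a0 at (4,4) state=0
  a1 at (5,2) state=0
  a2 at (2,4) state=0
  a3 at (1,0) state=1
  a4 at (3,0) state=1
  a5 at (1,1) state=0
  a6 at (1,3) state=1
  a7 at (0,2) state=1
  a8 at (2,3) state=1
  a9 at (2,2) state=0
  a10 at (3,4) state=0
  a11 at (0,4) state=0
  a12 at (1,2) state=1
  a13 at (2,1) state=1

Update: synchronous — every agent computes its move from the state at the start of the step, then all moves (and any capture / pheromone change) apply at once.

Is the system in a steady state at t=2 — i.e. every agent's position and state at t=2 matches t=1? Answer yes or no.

no

t=1: a0@(4,4):0 a1@(5,2):0 a2@(2,4):1 a3@(1,0):0 a4@(3,0):0 a5@(1,1):1 a6@(1,3):1 a7@(0,2):1 a8@(2,3):1 a9@(2,2):1 a10@(3,4):0 a11@(0,4):1 a12@(1,2):1 a13@(2,1):1
t=2: a0@(4,4):0 a1@(5,2):0 a2@(2,4):1 a3@(1,0):1 a4@(3,0):0 a5@(1,1):1 a6@(1,3):1 a7@(0,2):1 a8@(2,3):1 a9@(2,2):1 a10@(3,4):0 a11@(0,4):1 a12@(1,2):1 a13@(2,1):1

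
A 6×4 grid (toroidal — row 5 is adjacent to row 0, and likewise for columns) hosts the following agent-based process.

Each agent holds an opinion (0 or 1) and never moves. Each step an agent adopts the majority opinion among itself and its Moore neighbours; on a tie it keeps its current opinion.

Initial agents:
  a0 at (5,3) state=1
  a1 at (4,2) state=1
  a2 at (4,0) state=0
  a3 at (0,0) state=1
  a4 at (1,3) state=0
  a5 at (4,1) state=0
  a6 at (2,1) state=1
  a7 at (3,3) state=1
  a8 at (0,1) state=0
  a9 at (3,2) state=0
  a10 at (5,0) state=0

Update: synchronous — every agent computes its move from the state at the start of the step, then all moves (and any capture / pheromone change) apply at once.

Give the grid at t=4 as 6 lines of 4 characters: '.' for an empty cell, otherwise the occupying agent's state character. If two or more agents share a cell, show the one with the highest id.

00..
...0
.1..
..11
001.
0..0

t=1: a0@(5,3):1 a1@(4,2):1 a2@(4,0):0 a3@(0,0):0 a4@(1,3):0 a5@(4,1):0 a6@(2,1):1 a7@(3,3):1 a8@(0,1):0 a9@(3,2):1 a10@(5,0):0
t=2: a0@(5,3):0 a1@(4,2):1 a2@(4,0):0 a3@(0,0):0 a4@(1,3):0 a5@(4,1):0 a6@(2,1):1 a7@(3,3):1 a8@(0,1):0 a9@(3,2):1 a10@(5,0):0
t=3: (unchanged — steady state)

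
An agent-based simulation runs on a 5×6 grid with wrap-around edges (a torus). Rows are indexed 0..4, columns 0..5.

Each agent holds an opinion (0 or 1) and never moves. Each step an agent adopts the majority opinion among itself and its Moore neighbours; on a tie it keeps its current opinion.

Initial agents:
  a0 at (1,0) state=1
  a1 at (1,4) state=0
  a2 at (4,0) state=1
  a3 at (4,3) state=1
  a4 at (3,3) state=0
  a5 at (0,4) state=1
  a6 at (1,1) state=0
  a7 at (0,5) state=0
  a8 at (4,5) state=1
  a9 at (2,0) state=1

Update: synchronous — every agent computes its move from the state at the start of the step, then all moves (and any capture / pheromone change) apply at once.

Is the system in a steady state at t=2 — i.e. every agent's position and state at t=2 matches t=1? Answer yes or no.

t=1: a0@(1,0):1 a1@(1,4):0 a2@(4,0):1 a3@(4,3):1 a4@(3,3):0 a5@(0,4):1 a6@(1,1):1 a7@(0,5):1 a8@(4,5):1 a9@(2,0):1
t=2: a0@(1,0):1 a1@(1,4):1 a2@(4,0):1 a3@(4,3):1 a4@(3,3):0 a5@(0,4):1 a6@(1,1):1 a7@(0,5):1 a8@(4,5):1 a9@(2,0):1

no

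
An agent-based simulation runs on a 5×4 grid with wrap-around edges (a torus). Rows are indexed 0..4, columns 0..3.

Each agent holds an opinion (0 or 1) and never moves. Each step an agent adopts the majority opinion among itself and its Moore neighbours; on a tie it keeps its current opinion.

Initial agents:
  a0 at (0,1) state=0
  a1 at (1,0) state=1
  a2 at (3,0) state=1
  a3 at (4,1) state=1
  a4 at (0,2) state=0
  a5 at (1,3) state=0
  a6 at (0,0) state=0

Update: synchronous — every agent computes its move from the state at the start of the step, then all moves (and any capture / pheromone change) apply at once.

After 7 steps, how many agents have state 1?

t=1: a0@(0,1):0 a1@(1,0):0 a2@(3,0):1 a3@(4,1):0 a4@(0,2):0 a5@(1,3):0 a6@(0,0):0
t=2: (unchanged — steady state)

1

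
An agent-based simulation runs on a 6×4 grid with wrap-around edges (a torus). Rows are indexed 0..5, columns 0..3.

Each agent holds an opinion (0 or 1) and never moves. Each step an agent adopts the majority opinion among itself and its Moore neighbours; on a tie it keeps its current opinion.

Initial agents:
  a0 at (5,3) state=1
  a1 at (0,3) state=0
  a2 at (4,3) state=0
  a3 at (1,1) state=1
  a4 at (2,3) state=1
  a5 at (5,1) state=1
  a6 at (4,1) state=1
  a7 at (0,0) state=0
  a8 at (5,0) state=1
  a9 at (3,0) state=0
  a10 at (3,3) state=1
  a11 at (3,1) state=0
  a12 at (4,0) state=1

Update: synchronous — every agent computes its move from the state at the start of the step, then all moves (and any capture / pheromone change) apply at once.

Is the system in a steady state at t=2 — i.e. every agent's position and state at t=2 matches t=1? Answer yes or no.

t=1: a0@(5,3):1 a1@(0,3):0 a2@(4,3):1 a3@(1,1):1 a4@(2,3):1 a5@(5,1):1 a6@(4,1):1 a7@(0,0):1 a8@(5,0):1 a9@(3,0):1 a10@(3,3):1 a11@(3,1):0 a12@(4,0):1
t=2: a0@(5,3):1 a1@(0,3):1 a2@(4,3):1 a3@(1,1):1 a4@(2,3):1 a5@(5,1):1 a6@(4,1):1 a7@(0,0):1 a8@(5,0):1 a9@(3,0):1 a10@(3,3):1 a11@(3,1):1 a12@(4,0):1

no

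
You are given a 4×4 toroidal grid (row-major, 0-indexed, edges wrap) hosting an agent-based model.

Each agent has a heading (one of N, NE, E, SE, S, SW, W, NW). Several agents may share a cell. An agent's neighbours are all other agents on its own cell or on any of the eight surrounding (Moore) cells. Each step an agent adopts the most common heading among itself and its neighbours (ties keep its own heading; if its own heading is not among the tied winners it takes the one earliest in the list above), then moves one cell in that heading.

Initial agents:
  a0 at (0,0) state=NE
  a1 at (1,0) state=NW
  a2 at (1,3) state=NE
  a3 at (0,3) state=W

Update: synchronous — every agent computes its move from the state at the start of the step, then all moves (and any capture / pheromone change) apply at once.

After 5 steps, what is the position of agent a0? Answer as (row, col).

t=1: a0@(3,1):NE a1@(0,1):NE a2@(0,0):NE a3@(3,0):NE
t=2: a0@(2,2):NE a1@(3,2):NE a2@(3,1):NE a3@(2,1):NE
t=3: a0@(1,3):NE a1@(2,3):NE a2@(2,2):NE a3@(1,2):NE
t=4: a0@(0,0):NE a1@(1,0):NE a2@(1,3):NE a3@(0,3):NE
t=5: a0@(3,1):NE a1@(0,1):NE a2@(0,0):NE a3@(3,0):NE

(3, 1)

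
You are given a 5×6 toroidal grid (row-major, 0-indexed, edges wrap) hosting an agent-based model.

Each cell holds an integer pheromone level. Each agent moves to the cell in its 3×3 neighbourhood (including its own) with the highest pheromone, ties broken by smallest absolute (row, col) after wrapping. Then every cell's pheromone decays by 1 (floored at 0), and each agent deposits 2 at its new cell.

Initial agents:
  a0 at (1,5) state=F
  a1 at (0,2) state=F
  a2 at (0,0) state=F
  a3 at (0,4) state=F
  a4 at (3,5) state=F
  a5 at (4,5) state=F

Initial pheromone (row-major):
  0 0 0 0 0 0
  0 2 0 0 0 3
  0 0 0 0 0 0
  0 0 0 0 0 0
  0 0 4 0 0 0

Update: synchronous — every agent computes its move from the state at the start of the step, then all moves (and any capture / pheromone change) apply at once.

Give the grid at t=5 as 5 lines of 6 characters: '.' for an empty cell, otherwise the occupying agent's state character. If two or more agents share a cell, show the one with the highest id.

t=1: a0@(1,5) a1@(4,2) a2@(1,5) a3@(1,5) a4@(2,0) a5@(0,0) | pheromone: 2 0 0 0 0 0 / 0 1 0 0 0 8 / 2 0 0 0 0 0 / 0 0 0 0 0 0 / 0 0 5 0 0 0
t=2: a0@(1,5) a1@(4,2) a2@(1,5) a3@(1,5) a4@(1,5) a5@(1,5) | pheromone: 1 0 0 0 0 0 / 0 0 0 0 0 17 / 1 0 0 0 0 0 / 0 0 0 0 0 0 / 0 0 6 0 0 0
t=3: a0@(1,5) a1@(4,2) a2@(1,5) a3@(1,5) a4@(1,5) a5@(1,5) | pheromone: 0 0 0 0 0 0 / 0 0 0 0 0 26 / 0 0 0 0 0 0 / 0 0 0 0 0 0 / 0 0 7 0 0 0
t=4: a0@(1,5) a1@(4,2) a2@(1,5) a3@(1,5) a4@(1,5) a5@(1,5) | pheromone: 0 0 0 0 0 0 / 0 0 0 0 0 35 / 0 0 0 0 0 0 / 0 0 0 0 0 0 / 0 0 8 0 0 0
t=5: a0@(1,5) a1@(4,2) a2@(1,5) a3@(1,5) a4@(1,5) a5@(1,5) | pheromone: 0 0 0 0 0 0 / 0 0 0 0 0 44 / 0 0 0 0 0 0 / 0 0 0 0 0 0 / 0 0 9 0 0 0

......
.....F
......
......
..F...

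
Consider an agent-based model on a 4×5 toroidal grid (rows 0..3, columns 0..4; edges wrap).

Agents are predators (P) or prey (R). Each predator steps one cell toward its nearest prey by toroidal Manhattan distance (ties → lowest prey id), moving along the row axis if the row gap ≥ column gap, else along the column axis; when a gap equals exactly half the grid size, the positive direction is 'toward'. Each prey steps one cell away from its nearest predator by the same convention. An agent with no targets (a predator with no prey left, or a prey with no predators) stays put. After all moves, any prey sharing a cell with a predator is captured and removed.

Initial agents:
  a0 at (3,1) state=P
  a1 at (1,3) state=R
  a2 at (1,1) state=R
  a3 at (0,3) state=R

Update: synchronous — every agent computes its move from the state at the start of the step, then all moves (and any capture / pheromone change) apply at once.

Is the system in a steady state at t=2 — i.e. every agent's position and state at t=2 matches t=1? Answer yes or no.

no

t=1: a0@(0,1):P a1@(0,3):R a3@(0,4):R
t=2: a0@(0,2):P a1@(0,4):R a3@(0,3):R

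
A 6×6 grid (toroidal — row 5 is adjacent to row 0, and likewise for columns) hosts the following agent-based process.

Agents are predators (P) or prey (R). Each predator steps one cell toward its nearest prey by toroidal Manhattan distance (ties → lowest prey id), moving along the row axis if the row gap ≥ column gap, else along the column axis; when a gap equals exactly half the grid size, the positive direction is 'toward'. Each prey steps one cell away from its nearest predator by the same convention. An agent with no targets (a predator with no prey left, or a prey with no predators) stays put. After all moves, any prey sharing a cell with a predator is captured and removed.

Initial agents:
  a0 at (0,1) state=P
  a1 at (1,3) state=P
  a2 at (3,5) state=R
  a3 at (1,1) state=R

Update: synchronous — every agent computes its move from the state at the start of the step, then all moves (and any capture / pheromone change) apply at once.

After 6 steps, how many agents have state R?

2

t=1: a0@(1,1):P a1@(1,2):P a2@(4,5):R a3@(2,1):R
t=2: a0@(2,1):P a1@(2,2):P a2@(3,5):R a3@(3,1):R
t=3: a0@(3,1):P a1@(3,2):P a2@(3,4):R a3@(4,1):R
t=4: a0@(4,1):P a1@(3,3):P a2@(3,5):R a3@(5,1):R
t=5: a0@(5,1):P a1@(3,4):P a2@(3,0):R a3@(0,1):R
t=6: a0@(0,1):P a1@(3,5):P a2@(3,1):R a3@(1,1):R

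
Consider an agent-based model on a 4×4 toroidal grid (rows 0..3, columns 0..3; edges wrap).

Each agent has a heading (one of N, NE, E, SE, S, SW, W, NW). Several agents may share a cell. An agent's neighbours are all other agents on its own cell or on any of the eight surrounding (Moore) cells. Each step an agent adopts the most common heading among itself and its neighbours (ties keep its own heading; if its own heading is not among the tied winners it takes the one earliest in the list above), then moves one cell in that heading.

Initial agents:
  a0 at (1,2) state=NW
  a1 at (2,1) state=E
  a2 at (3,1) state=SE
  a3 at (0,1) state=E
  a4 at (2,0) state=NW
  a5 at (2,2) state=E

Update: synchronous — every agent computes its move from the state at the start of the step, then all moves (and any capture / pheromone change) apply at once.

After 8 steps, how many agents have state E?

6

t=1: a0@(1,3):E a1@(2,2):E a2@(3,2):E a3@(0,2):E a4@(1,3):NW a5@(2,3):E
t=2: a0@(1,0):E a1@(2,3):E a2@(3,3):E a3@(0,3):E a4@(1,0):E a5@(2,0):E
t=3: a0@(1,1):E a1@(2,0):E a2@(3,0):E a3@(0,0):E a4@(1,1):E a5@(2,1):E
t=4: a0@(1,2):E a1@(2,1):E a2@(3,1):E a3@(0,1):E a4@(1,2):E a5@(2,2):E
t=5: a0@(1,3):E a1@(2,2):E a2@(3,2):E a3@(0,2):E a4@(1,3):E a5@(2,3):E
t=6: a0@(1,0):E a1@(2,3):E a2@(3,3):E a3@(0,3):E a4@(1,0):E a5@(2,0):E
t=7: a0@(1,1):E a1@(2,0):E a2@(3,0):E a3@(0,0):E a4@(1,1):E a5@(2,1):E
t=8: a0@(1,2):E a1@(2,1):E a2@(3,1):E a3@(0,1):E a4@(1,2):E a5@(2,2):E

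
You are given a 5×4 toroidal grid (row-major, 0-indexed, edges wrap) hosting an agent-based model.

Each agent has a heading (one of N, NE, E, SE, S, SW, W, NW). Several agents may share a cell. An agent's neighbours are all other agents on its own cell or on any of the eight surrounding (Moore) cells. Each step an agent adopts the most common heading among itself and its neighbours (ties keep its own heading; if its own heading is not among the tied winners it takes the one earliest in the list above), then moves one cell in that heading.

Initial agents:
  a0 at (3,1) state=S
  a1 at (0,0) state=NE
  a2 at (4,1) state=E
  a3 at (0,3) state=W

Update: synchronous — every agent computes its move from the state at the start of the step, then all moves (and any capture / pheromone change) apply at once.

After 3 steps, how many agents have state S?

1

t=1: a0@(4,1):S a1@(4,1):NE a2@(4,2):E a3@(0,2):W
t=2: a0@(0,1):S a1@(3,2):NE a2@(4,3):E a3@(0,1):W
t=3: a0@(1,1):S a1@(2,3):NE a2@(4,0):E a3@(0,0):W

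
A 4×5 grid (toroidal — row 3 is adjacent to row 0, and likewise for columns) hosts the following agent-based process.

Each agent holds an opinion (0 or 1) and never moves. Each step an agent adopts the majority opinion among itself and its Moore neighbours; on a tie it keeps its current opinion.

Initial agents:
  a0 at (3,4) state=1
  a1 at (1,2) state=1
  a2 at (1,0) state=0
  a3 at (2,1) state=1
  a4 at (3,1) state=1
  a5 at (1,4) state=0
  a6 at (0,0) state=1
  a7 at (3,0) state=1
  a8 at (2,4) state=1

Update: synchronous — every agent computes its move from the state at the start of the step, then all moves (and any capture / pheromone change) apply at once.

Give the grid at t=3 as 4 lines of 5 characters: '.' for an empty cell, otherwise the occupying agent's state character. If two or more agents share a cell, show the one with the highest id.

1....
1.1.1
.1..1
11..1

t=1: a0@(3,4):1 a1@(1,2):1 a2@(1,0):1 a3@(2,1):1 a4@(3,1):1 a5@(1,4):0 a6@(0,0):1 a7@(3,0):1 a8@(2,4):1
t=2: a0@(3,4):1 a1@(1,2):1 a2@(1,0):1 a3@(2,1):1 a4@(3,1):1 a5@(1,4):1 a6@(0,0):1 a7@(3,0):1 a8@(2,4):1
t=3: (unchanged — steady state)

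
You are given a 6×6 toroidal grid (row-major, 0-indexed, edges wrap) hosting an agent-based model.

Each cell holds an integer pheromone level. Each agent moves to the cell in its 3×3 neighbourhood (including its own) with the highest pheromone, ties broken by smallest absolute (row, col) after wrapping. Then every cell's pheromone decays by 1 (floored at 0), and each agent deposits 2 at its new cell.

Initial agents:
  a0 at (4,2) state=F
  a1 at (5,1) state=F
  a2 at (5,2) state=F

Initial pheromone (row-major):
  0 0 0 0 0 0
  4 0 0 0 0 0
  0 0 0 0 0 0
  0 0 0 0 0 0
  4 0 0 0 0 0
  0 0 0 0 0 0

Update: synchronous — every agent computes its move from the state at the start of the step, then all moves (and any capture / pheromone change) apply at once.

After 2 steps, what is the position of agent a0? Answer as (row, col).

t=1: a0@(3,1) a1@(4,0) a2@(0,1) | pheromone: 0 2 0 0 0 0 / 3 0 0 0 0 0 / 0 0 0 0 0 0 / 0 2 0 0 0 0 / 5 0 0 0 0 0 / 0 0 0 0 0 0
t=2: a0@(4,0) a1@(4,0) a2@(1,0) | pheromone: 0 1 0 0 0 0 / 4 0 0 0 0 0 / 0 0 0 0 0 0 / 0 1 0 0 0 0 / 8 0 0 0 0 0 / 0 0 0 0 0 0

(4, 0)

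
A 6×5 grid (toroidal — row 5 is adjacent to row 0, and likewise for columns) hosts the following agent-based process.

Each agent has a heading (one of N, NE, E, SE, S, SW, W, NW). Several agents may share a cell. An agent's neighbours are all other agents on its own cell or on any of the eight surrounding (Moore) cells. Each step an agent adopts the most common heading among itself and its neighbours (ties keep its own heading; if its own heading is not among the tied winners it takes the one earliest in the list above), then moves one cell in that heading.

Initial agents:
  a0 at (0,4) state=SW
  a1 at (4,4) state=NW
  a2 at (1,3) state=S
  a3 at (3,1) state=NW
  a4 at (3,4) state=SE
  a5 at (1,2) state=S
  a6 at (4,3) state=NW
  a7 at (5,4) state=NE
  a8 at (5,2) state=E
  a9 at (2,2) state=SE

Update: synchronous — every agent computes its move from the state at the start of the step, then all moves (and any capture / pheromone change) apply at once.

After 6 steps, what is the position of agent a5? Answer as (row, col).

t=1: a0@(1,3):SW a1@(3,3):NW a2@(2,3):S a3@(2,0):NW a4@(2,3):NW a5@(2,2):S a6@(3,2):NW a7@(4,3):NW a8@(5,3):E a9@(3,2):S
t=2: a0@(2,3):S a1@(2,2):NW a2@(3,3):S a3@(1,4):NW a4@(1,2):NW a5@(3,2):S a6@(2,1):NW a7@(3,2):NW a8@(5,4):E a9@(2,1):NW
t=3: a0@(1,2):NW a1@(1,1):NW a2@(4,3):S a3@(0,3):NW a4@(0,1):NW a5@(2,1):NW a6@(1,0):NW a7@(2,1):NW a8@(5,0):E a9@(1,0):NW
t=4: a0@(0,1):NW a1@(0,0):NW a2@(5,3):S a3@(5,2):NW a4@(5,0):NW a5@(1,0):NW a6@(0,4):NW a7@(1,0):NW a8@(5,1):E a9@(0,4):NW
t=5: a0@(5,0):NW a1@(5,4):NW a2@(4,2):NW a3@(4,1):NW a4@(4,4):NW a5@(0,4):NW a6@(5,3):NW a7@(0,4):NW a8@(4,0):NW a9@(5,3):NW
t=6: a0@(4,4):NW a1@(4,3):NW a2@(3,1):NW a3@(3,0):NW a4@(3,3):NW a5@(5,3):NW a6@(4,2):NW a7@(5,3):NW a8@(3,4):NW a9@(4,2):NW

(5, 3)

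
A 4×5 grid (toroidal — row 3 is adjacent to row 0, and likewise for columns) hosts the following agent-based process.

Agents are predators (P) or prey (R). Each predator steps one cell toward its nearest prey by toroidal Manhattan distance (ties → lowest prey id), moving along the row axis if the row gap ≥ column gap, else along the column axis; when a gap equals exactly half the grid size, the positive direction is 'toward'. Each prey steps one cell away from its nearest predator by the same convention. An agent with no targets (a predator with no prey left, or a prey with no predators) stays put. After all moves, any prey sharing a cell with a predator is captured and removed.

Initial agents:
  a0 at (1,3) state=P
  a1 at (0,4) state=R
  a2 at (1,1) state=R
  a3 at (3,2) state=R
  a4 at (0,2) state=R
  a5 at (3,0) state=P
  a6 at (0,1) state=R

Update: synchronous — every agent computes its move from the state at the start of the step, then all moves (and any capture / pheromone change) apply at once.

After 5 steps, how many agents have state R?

5

t=1: a0@(0,3):P a1@(3,4):R a2@(1,0):R a3@(3,3):R a4@(3,2):R a5@(0,0):P a6@(1,1):R
t=2: a0@(3,3):P a1@(2,4):R a2@(2,0):R a3@(2,3):R a4@(2,2):R a5@(1,0):P a6@(2,1):R
t=3: a0@(2,3):P a1@(1,4):R a2@(3,0):R a3@(1,3):R a4@(1,2):R a5@(2,0):P a6@(3,1):R
t=4: a0@(1,3):P a1@(0,4):R a2@(0,0):R a3@(0,3):R a4@(0,2):R a5@(3,0):P a6@(0,1):R
t=5: a0@(0,3):P a1@(3,4):R a2@(1,0):R a3@(3,3):R a4@(3,2):R a5@(0,0):P a6@(1,1):R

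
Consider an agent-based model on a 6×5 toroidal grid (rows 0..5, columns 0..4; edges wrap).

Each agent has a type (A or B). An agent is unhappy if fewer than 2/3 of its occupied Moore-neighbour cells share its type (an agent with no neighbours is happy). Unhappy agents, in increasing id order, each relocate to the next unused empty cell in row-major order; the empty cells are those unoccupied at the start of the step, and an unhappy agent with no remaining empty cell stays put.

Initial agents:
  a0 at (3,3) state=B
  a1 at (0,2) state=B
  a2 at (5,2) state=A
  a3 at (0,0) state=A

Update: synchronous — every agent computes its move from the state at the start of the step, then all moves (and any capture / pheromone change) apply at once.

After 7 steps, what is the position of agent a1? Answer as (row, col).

t=1: a0@(3,3):B a1@(0,1):B a2@(0,3):A a3@(0,0):A
t=2: a0@(3,3):B a1@(0,2):B a2@(0,3):A a3@(0,4):A
t=3: a0@(3,3):B a1@(0,0):B a2@(0,1):A a3@(0,4):A
t=4: a0@(3,3):B a1@(0,2):B a2@(0,3):A a3@(1,0):A
t=5: a0@(3,3):B a1@(0,0):B a2@(0,1):A a3@(1,0):A
t=6: a0@(3,3):B a1@(0,2):B a2@(0,3):A a3@(0,4):A
t=7: a0@(3,3):B a1@(0,0):B a2@(0,1):A a3@(0,4):A

(0, 0)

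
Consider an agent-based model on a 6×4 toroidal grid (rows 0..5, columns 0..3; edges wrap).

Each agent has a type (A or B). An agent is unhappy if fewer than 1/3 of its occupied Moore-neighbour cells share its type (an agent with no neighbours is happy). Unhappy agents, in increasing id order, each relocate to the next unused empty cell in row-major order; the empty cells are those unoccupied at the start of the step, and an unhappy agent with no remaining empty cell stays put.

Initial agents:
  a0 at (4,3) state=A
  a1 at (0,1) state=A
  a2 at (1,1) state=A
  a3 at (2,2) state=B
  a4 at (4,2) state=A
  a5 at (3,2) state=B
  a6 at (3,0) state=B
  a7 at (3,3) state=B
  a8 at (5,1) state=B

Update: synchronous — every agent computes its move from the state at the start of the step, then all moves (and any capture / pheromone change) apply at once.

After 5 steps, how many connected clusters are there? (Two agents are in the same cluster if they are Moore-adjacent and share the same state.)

3

t=1: a0@(0,0):A a1@(0,1):A a2@(1,1):A a3@(2,2):B a4@(0,2):A a5@(3,2):B a6@(3,0):B a7@(3,3):B a8@(0,3):B
t=2: a0@(0,0):A a1@(0,1):A a2@(1,1):A a3@(2,2):B a4@(0,2):A a5@(3,2):B a6@(3,0):B a7@(3,3):B a8@(1,0):B
t=3: a0@(0,0):A a1@(0,1):A a2@(1,1):A a3@(2,2):B a4@(0,2):A a5@(3,2):B a6@(3,0):B a7@(3,3):B a8@(0,3):B
t=4: a0@(0,0):A a1@(0,1):A a2@(1,1):A a3@(2,2):B a4@(0,2):A a5@(3,2):B a6@(3,0):B a7@(3,3):B a8@(1,0):B
t=5: a0@(0,0):A a1@(0,1):A a2@(1,1):A a3@(2,2):B a4@(0,2):A a5@(3,2):B a6@(3,0):B a7@(3,3):B a8@(0,3):B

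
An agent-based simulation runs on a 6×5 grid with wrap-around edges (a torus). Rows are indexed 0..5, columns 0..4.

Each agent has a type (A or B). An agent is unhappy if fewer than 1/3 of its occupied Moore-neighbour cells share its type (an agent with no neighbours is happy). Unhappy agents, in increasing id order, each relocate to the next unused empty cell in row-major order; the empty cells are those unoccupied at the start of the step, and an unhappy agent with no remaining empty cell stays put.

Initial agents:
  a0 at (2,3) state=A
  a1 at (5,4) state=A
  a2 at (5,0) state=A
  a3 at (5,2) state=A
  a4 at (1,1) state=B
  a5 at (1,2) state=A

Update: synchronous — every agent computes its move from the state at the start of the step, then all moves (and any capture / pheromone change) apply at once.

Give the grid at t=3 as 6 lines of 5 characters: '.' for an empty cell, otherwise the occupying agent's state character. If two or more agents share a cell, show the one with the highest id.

t=1: a0@(2,3):A a1@(5,4):A a2@(5,0):A a3@(5,2):A a4@(0,0):B a5@(1,2):A
t=2: a0@(2,3):A a1@(5,4):A a2@(5,0):A a3@(5,2):A a4@(0,1):B a5@(1,2):A
t=3: a0@(2,3):A a1@(5,4):A a2@(5,0):A a3@(0,0):A a4@(0,2):B a5@(1,2):A

A.B..
..A..
...A.
.....
.....
A...A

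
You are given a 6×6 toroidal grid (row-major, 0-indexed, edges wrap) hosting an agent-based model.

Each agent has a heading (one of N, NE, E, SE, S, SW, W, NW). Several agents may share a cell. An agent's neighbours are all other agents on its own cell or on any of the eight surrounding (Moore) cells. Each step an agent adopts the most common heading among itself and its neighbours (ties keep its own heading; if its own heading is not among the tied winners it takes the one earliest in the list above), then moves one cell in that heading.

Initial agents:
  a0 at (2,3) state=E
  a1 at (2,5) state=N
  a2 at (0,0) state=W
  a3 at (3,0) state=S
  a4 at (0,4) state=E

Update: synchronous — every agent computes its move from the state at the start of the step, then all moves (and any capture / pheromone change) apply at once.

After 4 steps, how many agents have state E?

t=1: a0@(2,4):E a1@(1,5):N a2@(0,5):W a3@(4,0):S a4@(0,5):E
t=2: a0@(2,5):E a1@(1,0):E a2@(0,4):W a3@(5,0):S a4@(0,0):E
t=3: a0@(2,0):E a1@(1,1):E a2@(0,3):W a3@(0,0):S a4@(0,1):E
t=4: a0@(2,1):E a1@(1,2):E a2@(0,2):W a3@(0,1):E a4@(0,2):E

4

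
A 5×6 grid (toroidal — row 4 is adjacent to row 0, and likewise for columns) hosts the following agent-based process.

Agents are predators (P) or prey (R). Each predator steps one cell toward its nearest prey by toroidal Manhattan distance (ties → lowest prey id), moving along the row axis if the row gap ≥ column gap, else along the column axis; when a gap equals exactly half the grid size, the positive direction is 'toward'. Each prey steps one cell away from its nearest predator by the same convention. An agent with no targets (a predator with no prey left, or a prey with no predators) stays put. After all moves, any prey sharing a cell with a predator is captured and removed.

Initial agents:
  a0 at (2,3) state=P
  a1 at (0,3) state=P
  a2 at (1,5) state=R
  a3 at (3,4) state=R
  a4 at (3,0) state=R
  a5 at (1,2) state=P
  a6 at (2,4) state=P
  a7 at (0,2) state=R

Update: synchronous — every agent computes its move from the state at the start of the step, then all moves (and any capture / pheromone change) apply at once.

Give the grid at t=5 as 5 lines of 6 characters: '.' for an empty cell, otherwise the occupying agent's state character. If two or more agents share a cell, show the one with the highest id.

...RP.
......
R..PP.
....R.
......

t=1: a0@(3,3):P a1@(0,2):P a2@(0,5):R a3@(4,4):R a4@(3,1):R a5@(0,2):P a6@(3,4):P a7@(0,1):R
t=2: a0@(4,3):P a1@(0,1):P a2@(0,4):R a3@(0,4):R a4@(3,0):R a5@(0,1):P a6@(4,4):P a7@(0,0):R
t=3: a0@(0,3):P a1@(0,0):P a2@(1,4):R a3@(1,4):R a4@(2,0):R a5@(0,0):P a6@(0,4):P a7@(0,5):R
t=4: a0@(1,3):P a1@(0,5):P a2@(2,4):R a3@(2,4):R a4@(3,0):R a5@(0,5):P a6@(1,4):P a7@(0,4):R
t=5: a0@(2,3):P a1@(0,4):P a2@(3,4):R a3@(3,4):R a4@(2,0):R a5@(0,4):P a6@(2,4):P a7@(0,3):R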